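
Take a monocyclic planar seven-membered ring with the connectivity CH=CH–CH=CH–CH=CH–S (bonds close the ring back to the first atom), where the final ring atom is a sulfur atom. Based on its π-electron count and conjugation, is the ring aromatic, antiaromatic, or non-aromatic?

Antiaromatic

All ring atoms are sp² and supply a p orbital to the ring (each doubly-bonded ring atom is sp² with one p-orbital electron; the sulfur donates one lone pair from its p orbital); the conjugation is uninterrupted.
π-electron count: 3 × 2 = 6 from the double-bond units + 2 from the S atom = 8.
8 is a 4n count (n = 2), so the planar conjugated ring is antiaromatic.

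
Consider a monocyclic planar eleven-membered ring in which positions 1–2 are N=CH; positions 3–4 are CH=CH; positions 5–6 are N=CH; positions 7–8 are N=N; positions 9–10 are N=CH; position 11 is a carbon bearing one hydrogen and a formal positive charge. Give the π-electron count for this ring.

10

The p orbitals form a continuous loop: the double-bond atoms are sp², each contributing one p electron; each sp² =N– keeps its lone pair in-plane and puts one electron into the π system; the carbocation has an empty p orbital. The ring is fully conjugated.
Counting π electrons: 5 × 2 = 10 from the double-bond units + 0 from the CH(+) atom = 10.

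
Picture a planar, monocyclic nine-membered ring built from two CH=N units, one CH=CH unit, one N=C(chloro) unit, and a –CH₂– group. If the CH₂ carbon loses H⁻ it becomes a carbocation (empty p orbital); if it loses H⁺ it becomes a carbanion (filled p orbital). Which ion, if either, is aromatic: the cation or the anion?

In both ions every ring atom is sp² and contributes a p orbital, so both rings are fully conjugated.
Cation: 4 × 2 + 0 = 8 π electrons → 4(2), antiaromatic.
Anion: 4 × 2 + 2 = 10 π electrons → 4(2)+2, aromatic.

The anion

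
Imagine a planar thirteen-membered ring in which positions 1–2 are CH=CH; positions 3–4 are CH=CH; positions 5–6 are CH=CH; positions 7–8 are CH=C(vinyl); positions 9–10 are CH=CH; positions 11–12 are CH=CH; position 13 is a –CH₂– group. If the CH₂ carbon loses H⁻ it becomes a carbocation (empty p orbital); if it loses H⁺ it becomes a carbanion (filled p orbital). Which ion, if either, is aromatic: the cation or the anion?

Once that carbon is sp², every ring atom has a p orbital and both ions are fully conjugated.
Cation: 6 × 2 + 0 = 12 π electrons → 4(3), antiaromatic.
Anion: 6 × 2 + 2 = 14 π electrons → 4(3)+2, aromatic.

The anion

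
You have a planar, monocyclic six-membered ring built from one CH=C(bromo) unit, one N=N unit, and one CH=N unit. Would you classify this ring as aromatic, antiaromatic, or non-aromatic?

Every ring atom contributes a p orbital perpendicular to the ring (the double-bond atoms are sp², each contributing one p electron; each =N– nitrogen is pyridine-type (lone pair in the sp² plane, one electron in the p orbital)), so the π system is cyclic and fully conjugated.
π-electron count: 3 × 2 = 6 from the 3 double-bond units.
Since 6 = 4·1 + 2, the ring meets the 4n+2 criterion.

Aromatic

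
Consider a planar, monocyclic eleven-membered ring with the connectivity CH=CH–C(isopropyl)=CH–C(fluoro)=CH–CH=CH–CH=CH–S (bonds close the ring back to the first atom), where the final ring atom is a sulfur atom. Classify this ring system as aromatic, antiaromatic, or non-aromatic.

Antiaromatic

Check conjugation: each doubly-bonded ring atom is sp² with one p-orbital electron; the sulfur donates one lone pair from its p orbital — every position has a p orbital, so the cyclic π system is continuous.
Counting π electrons: 5 × 2 = 10 from the double-bond units + 2 from the S atom = 12.
With 12 = 4·3 π electrons, Hückel's rule classifies the planar ring as antiaromatic.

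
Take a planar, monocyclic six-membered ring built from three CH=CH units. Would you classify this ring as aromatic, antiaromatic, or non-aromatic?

Aromatic

The p orbitals form a continuous loop: every atom in a ring double bond is sp² and brings one electron to the p orbital. The ring is fully conjugated.
π-electron count: 3 × 2 = 6 from the 3 double-bond units.
6 = 4(1) + 2, which satisfies Hückel's 4n+2 rule.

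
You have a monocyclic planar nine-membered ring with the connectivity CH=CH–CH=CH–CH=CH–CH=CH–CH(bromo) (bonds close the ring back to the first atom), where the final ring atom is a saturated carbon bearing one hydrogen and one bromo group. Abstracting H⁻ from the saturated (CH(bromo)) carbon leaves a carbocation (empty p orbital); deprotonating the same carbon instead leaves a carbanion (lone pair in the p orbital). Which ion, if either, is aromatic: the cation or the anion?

In either ion the ring is fully conjugated: every atom, including the new sp² carbon, supplies a p orbital.
Cation: 4 × 2 + 0 = 8 π electrons → 4(2), antiaromatic.
Anion: 4 × 2 + 2 = 10 π electrons → 4(2)+2, aromatic.

The anion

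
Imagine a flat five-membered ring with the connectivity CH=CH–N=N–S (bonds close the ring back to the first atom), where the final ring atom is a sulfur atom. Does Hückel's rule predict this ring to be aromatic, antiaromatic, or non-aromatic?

All ring atoms are sp² and supply a p orbital to the ring (each doubly-bonded ring atom is sp² with one p-orbital electron; the doubly-bonded nitrogens are pyridine-type — their lone pairs lie in the ring plane, leaving one electron in the p orbital; the sulfur donates one lone pair from its p orbital); the conjugation is uninterrupted.
Counting π electrons: 2 × 2 = 4 from the double-bond units + 2 from the S atom = 6.
With 6 π electrons (n = 1), the Hückel 4n+2 condition holds.

Aromatic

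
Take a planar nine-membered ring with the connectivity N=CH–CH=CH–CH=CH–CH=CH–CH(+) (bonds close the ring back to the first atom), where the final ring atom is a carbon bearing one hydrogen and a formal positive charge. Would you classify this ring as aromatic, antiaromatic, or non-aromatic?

The p orbitals form a continuous loop: each doubly-bonded ring atom is sp² with one p-orbital electron; each sp² =N– keeps its lone pair in-plane and puts one electron into the π system; the carbocation has an empty p orbital. The ring is fully conjugated.
Tallying contributions gives 4 × 2 = 8 from the double-bond units + 0 from the CH(+) atom = 8.
With 8 = 4·2 π electrons, Hückel's rule classifies the planar ring as antiaromatic.

Antiaromatic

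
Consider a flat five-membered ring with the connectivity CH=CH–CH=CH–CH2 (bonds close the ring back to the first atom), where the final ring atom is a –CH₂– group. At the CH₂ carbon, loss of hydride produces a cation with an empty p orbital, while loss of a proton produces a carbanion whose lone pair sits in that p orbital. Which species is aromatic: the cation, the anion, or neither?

The anion

In both ions every ring atom is sp² and contributes a p orbital, so both rings are fully conjugated.
Cation: 2 × 2 + 0 = 4 π electrons → 4(1), antiaromatic.
Anion: 2 × 2 + 2 = 6 π electrons → 4(1)+2, aromatic.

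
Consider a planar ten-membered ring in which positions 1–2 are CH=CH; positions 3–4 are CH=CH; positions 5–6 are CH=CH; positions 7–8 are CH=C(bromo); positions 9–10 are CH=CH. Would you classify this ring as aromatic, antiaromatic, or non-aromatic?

Aromatic

Check conjugation: each doubly-bonded ring atom is sp² with one p-orbital electron — every position has a p orbital, so the cyclic π system is continuous.
Counting π electrons: 5 × 2 = 10 from the 5 double-bond units.
With 10 π electrons (n = 2), the Hückel 4n+2 condition holds.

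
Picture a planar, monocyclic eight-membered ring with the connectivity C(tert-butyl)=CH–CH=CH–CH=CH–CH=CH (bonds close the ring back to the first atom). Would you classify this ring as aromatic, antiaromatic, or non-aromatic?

Antiaromatic

All ring atoms are sp² and supply a p orbital to the ring (the double-bond atoms are sp², each contributing one p electron); the conjugation is uninterrupted.
Tallying contributions gives 4 × 2 = 8 from the 4 double-bond units.
8 is a 4n count (n = 2), so the planar conjugated ring is antiaromatic.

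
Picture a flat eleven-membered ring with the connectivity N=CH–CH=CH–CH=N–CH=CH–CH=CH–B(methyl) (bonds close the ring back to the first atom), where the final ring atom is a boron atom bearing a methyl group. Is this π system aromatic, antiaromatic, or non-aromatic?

The p orbitals form a continuous loop: the double-bond atoms are sp², each contributing one p electron; each sp² =N– keeps its lone pair in-plane and puts one electron into the π system; the boron has an empty p orbital. The ring is fully conjugated.
Counting π electrons: 5 × 2 = 10 from the double-bond units + 0 from the B(methyl) atom = 10.
10 = 4(2) + 2, which satisfies Hückel's 4n+2 rule.

Aromatic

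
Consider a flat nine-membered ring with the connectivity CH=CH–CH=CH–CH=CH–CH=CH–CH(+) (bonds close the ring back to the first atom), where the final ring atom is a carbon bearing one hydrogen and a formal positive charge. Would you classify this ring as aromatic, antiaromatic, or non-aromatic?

All ring atoms are sp² and supply a p orbital to the ring (each doubly-bonded ring atom is sp² with one p-orbital electron; the carbocation has an empty p orbital); the conjugation is uninterrupted.
Adding the contributions, 4 × 2 = 8 from the double-bond units + 0 from the CH(+) atom = 8.
With 8 = 4·2 π electrons, Hückel's rule classifies the planar ring as antiaromatic.

Antiaromatic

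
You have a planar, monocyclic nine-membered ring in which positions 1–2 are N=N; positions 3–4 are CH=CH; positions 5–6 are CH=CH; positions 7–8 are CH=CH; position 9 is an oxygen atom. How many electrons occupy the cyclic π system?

10

Check conjugation: the double-bond atoms are sp², each contributing one p electron; each sp² =N– keeps its lone pair in-plane and puts one electron into the π system; the oxygen donates one lone pair from its p orbital — every position has a p orbital, so the cyclic π system is continuous.
Counting π electrons: 4 × 2 = 8 from the double-bond units + 2 from the O atom = 10.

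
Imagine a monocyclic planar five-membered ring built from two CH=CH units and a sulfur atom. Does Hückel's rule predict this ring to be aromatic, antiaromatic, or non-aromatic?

Aromatic

The p orbitals form a continuous loop: the double-bond atoms are sp², each contributing one p electron; the sulfur donates one lone pair from its p orbital. The ring is fully conjugated.
Counting π electrons: 2 × 2 = 4 from the double-bond units + 2 from the S atom = 6.
That gives a 4n+2 count (6, n = 1).
(This ring is thiophene.)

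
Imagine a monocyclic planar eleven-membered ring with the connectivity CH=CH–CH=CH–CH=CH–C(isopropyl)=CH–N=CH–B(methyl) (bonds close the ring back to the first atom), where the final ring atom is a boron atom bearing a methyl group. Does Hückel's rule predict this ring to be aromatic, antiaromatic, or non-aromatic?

Aromatic

All ring atoms are sp² and supply a p orbital to the ring (each doubly-bonded ring atom is sp² with one p-orbital electron; the doubly-bonded nitrogens are pyridine-type — their lone pairs lie in the ring plane, leaving one electron in the p orbital; the boron has an empty p orbital); the conjugation is uninterrupted.
Tallying contributions gives 5 × 2 = 10 from the double-bond units + 0 from the B(methyl) atom = 10.
10 = 4(2) + 2, which satisfies Hückel's 4n+2 rule.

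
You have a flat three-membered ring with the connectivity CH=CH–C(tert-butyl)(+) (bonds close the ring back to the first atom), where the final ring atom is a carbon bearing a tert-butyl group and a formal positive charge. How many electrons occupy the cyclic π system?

2

Every ring atom contributes a p orbital perpendicular to the ring (each doubly-bonded ring atom is sp² with one p-orbital electron; the carbocation has an empty p orbital), so the π system is cyclic and fully conjugated.
Counting π electrons: 1 × 2 = 2 from the double-bond unit + 0 from the C(tert-butyl)(+) atom = 2.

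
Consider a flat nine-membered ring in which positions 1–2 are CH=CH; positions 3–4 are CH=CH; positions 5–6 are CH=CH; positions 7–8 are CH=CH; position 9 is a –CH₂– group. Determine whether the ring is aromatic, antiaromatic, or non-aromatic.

The CH2 carbon is saturated: the tetrahedral CH₂ carbon is sp³ and has no p orbital in the ring π system. Conjugation is not continuous around the ring.
Hückel's rule only applies to fully conjugated rings, so this one is simply non-aromatic.

Non-aromatic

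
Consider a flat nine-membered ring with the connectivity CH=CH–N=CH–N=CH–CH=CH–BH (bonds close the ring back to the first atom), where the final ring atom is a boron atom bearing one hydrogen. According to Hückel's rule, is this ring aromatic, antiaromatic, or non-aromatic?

Antiaromatic

Every ring atom contributes a p orbital perpendicular to the ring (each doubly-bonded ring atom is sp² with one p-orbital electron; each sp² =N– keeps its lone pair in-plane and puts one electron into the π system; the boron has an empty p orbital), so the π system is cyclic and fully conjugated.
Counting π electrons: 4 × 2 = 8 from the double-bond units + 0 from the BH atom = 8.
8 is a 4n count (n = 2), so the planar conjugated ring is antiaromatic.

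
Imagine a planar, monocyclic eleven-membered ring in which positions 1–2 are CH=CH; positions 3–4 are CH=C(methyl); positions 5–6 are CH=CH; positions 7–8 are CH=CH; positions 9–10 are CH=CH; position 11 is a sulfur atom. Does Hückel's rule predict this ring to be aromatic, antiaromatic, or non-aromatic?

All ring atoms are sp² and supply a p orbital to the ring (the double-bond atoms are sp², each contributing one p electron; the sulfur donates one lone pair from its p orbital); the conjugation is uninterrupted.
π-electron count: 5 × 2 = 10 from the double-bond units + 2 from the S atom = 12.
12 is a 4n count (n = 3), so the planar conjugated ring is antiaromatic.

Antiaromatic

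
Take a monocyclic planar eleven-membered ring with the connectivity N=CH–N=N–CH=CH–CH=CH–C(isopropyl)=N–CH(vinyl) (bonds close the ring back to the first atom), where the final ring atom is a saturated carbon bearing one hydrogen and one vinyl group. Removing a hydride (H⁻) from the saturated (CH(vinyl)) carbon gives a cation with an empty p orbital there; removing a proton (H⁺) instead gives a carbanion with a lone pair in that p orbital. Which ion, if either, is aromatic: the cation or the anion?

The cation

Both ions have a continuous loop of p orbitals — each ring atom is sp².
Cation: 5 × 2 + 0 = 10 π electrons → 4(2)+2, aromatic.
Anion: 5 × 2 + 2 = 12 π electrons → 4(3), antiaromatic.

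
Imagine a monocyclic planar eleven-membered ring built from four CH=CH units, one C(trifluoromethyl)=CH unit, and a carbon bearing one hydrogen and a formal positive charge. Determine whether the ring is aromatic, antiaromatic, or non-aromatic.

Every ring atom contributes a p orbital perpendicular to the ring (each doubly-bonded ring atom is sp² with one p-orbital electron; the carbocation has an empty p orbital), so the π system is cyclic and fully conjugated.
Adding the contributions, 5 × 2 = 10 from the double-bond units + 0 from the CH(+) atom = 10.
Since 10 = 4·2 + 2, the ring meets the 4n+2 criterion.

Aromatic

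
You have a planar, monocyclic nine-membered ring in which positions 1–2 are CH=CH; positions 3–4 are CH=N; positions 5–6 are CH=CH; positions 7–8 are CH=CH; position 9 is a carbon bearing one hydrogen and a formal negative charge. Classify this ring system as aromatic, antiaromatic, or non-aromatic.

Check conjugation: every atom in a ring double bond is sp² and brings one electron to the p orbital; each =N– nitrogen is pyridine-type (lone pair in the sp² plane, one electron in the p orbital); the carbanion's lone pair occupies the p orbital — every position has a p orbital, so the cyclic π system is continuous.
π-electron count: 4 × 2 = 8 from the double-bond units + 2 from the CH(-) atom = 10.
Since 10 = 4·2 + 2, the ring meets the 4n+2 criterion.

Aromatic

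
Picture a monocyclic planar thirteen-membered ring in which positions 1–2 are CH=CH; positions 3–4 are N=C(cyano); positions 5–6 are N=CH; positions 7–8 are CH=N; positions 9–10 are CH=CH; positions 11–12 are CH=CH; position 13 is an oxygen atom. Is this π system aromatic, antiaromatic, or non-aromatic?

Aromatic

Every ring atom contributes a p orbital perpendicular to the ring (the double-bond atoms are sp², each contributing one p electron; the doubly-bonded nitrogens are pyridine-type — their lone pairs lie in the ring plane, leaving one electron in the p orbital; the oxygen donates one lone pair from its p orbital), so the π system is cyclic and fully conjugated.
Tallying contributions gives 6 × 2 = 12 from the double-bond units + 2 from the O atom = 14.
That gives a 4n+2 count (14, n = 3).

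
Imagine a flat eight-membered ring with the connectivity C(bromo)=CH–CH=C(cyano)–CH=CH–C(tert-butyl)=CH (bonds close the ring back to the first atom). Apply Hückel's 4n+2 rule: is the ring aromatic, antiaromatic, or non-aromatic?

Check conjugation: the double-bond atoms are sp², each contributing one p electron — every position has a p orbital, so the cyclic π system is continuous.
Adding the contributions, 4 × 2 = 8 from the 4 double-bond units.
8 is a 4n count (n = 2), so the planar conjugated ring is antiaromatic.

Antiaromatic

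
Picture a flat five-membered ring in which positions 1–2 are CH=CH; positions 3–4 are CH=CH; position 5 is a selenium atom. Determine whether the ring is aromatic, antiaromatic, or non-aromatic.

The p orbitals form a continuous loop: every atom in a ring double bond is sp² and brings one electron to the p orbital; the selenium donates one lone pair from its p orbital. The ring is fully conjugated.
π-electron count: 2 × 2 = 4 from the double-bond units + 2 from the Se atom = 6.
With 6 π electrons (n = 1), the Hückel 4n+2 condition holds.
(This ring is selenophene.)

Aromatic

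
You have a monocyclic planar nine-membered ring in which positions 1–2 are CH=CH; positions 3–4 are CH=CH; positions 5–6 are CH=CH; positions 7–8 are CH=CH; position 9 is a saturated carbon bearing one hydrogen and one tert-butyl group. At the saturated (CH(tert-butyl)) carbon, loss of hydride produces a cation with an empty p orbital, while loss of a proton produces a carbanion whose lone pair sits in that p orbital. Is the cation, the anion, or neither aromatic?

Both ions have a continuous loop of p orbitals — each ring atom is sp².
Cation: 4 × 2 + 0 = 8 π electrons → 4(2), antiaromatic.
Anion: 4 × 2 + 2 = 10 π electrons → 4(2)+2, aromatic.

The anion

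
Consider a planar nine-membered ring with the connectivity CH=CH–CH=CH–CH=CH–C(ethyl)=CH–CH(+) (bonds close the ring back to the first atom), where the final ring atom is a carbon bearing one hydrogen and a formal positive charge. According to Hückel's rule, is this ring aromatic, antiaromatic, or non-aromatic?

Antiaromatic

The p orbitals form a continuous loop: every atom in a ring double bond is sp² and brings one electron to the p orbital; the carbocation has an empty p orbital. The ring is fully conjugated.
Counting π electrons: 4 × 2 = 8 from the double-bond units + 0 from the CH(+) atom = 8.
With 8 = 4·2 π electrons, Hückel's rule classifies the planar ring as antiaromatic.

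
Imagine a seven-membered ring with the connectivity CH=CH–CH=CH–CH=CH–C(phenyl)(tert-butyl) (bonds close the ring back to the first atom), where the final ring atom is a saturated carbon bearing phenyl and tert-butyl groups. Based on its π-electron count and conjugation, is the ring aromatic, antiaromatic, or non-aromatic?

The C(phenyl)(tert-butyl) position has four σ bonds — that saturated carbon is sp³ and has no p orbital in the ring π system — so the cyclic conjugation is interrupted.
Broken conjugation rules out both aromaticity and antiaromaticity.

Non-aromatic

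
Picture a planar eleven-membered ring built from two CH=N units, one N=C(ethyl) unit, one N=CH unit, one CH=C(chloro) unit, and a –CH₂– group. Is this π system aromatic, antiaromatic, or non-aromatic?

Non-aromatic

At the CH2 position, the tetrahedral CH₂ carbon is sp³ and has no p orbital in the ring π system; the ring's p-orbital overlap is broken there.
Broken conjugation rules out both aromaticity and antiaromaticity.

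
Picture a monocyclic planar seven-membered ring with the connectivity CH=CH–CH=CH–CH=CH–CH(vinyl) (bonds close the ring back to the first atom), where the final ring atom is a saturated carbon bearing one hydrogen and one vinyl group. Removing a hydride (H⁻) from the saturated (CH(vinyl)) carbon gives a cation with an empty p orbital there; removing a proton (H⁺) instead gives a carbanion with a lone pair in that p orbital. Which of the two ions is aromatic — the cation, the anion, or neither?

The cation

In either ion the ring is fully conjugated: every atom, including the new sp² carbon, supplies a p orbital.
Cation: 3 × 2 + 0 = 6 π electrons → 4(1)+2, aromatic.
Anion: 3 × 2 + 2 = 8 π electrons → 4(2), antiaromatic.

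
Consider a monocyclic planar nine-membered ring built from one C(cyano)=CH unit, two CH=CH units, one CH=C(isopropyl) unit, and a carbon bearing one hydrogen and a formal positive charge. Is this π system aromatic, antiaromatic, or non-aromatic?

Antiaromatic

The p orbitals form a continuous loop: each doubly-bonded ring atom is sp² with one p-orbital electron; the carbocation has an empty p orbital. The ring is fully conjugated.
Counting π electrons: 4 × 2 = 8 from the double-bond units + 0 from the CH(+) atom = 8.
8 = 4(2); a planar, fully conjugated 4n system is antiaromatic.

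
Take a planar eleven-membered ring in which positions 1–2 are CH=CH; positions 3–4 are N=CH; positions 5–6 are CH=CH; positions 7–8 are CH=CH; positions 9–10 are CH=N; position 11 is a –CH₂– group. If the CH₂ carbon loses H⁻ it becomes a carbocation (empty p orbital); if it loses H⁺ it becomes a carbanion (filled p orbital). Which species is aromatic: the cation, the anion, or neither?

Both ions have a continuous loop of p orbitals — each ring atom is sp².
Cation: 5 × 2 + 0 = 10 π electrons → 4(2)+2, aromatic.
Anion: 5 × 2 + 2 = 12 π electrons → 4(3), antiaromatic.

The cation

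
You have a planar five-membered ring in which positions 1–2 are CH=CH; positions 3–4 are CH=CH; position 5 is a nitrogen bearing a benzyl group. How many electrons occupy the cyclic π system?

Every ring atom contributes a p orbital perpendicular to the ring (the double-bond atoms are sp², each contributing one p electron; the pyrrole-type nitrogen donates its lone pair from the p orbital), so the π system is cyclic and fully conjugated.
Adding the contributions, 2 × 2 = 4 from the double-bond units + 2 from the N(benzyl) atom = 6.

6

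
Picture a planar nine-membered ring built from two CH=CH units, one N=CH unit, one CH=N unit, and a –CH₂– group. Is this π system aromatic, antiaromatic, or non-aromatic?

The CH2 carbon is saturated: the tetrahedral CH₂ carbon is sp³ and has no p orbital in the ring π system. Conjugation is not continuous around the ring.
Hückel's rule only applies to fully conjugated rings, so this one is simply non-aromatic.

Non-aromatic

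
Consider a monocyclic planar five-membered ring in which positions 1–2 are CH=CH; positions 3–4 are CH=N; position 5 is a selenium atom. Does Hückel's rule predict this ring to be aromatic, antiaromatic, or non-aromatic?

Aromatic

Check conjugation: every atom in a ring double bond is sp² and brings one electron to the p orbital; the doubly-bonded nitrogens are pyridine-type — their lone pairs lie in the ring plane, leaving one electron in the p orbital; the selenium donates one lone pair from its p orbital — every position has a p orbital, so the cyclic π system is continuous.
Counting π electrons: 2 × 2 = 4 from the double-bond units + 2 from the Se atom = 6.
That gives a 4n+2 count (6, n = 1).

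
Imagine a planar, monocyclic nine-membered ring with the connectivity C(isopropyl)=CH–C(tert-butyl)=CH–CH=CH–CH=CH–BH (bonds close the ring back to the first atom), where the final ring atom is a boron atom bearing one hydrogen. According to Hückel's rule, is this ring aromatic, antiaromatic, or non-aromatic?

Antiaromatic

The p orbitals form a continuous loop: the double-bond atoms are sp², each contributing one p electron; the boron has an empty p orbital. The ring is fully conjugated.
Adding the contributions, 4 × 2 = 8 from the double-bond units + 0 from the BH atom = 8.
A 4n π count (8, n = 2) in a planar conjugated ring means antiaromatic.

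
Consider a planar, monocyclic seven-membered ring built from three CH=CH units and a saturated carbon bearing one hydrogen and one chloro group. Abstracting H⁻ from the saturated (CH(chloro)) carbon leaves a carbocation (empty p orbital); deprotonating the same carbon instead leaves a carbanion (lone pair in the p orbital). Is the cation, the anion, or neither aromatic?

Both ions have a continuous loop of p orbitals — each ring atom is sp².
Cation: 3 × 2 + 0 = 6 π electrons → 4(1)+2, aromatic.
Anion: 3 × 2 + 2 = 8 π electrons → 4(2), antiaromatic.

The cation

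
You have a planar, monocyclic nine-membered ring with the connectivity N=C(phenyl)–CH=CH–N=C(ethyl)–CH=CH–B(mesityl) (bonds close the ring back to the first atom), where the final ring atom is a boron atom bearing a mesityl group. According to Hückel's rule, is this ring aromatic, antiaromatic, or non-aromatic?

Antiaromatic

All ring atoms are sp² and supply a p orbital to the ring (the double-bond atoms are sp², each contributing one p electron; each sp² =N– keeps its lone pair in-plane and puts one electron into the π system; the boron has an empty p orbital); the conjugation is uninterrupted.
Tallying contributions gives 4 × 2 = 8 from the double-bond units + 0 from the B(mesityl) atom = 8.
A 4n π count (8, n = 2) in a planar conjugated ring means antiaromatic.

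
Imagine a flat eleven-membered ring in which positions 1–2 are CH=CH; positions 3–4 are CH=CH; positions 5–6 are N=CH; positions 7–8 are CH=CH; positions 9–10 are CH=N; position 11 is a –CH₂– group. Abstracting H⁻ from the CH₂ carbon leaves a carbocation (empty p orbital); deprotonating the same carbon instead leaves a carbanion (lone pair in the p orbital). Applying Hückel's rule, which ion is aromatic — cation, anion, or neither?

Once that carbon is sp², every ring atom has a p orbital and both ions are fully conjugated.
Cation: 5 × 2 + 0 = 10 π electrons → 4(2)+2, aromatic.
Anion: 5 × 2 + 2 = 12 π electrons → 4(3), antiaromatic.

The cation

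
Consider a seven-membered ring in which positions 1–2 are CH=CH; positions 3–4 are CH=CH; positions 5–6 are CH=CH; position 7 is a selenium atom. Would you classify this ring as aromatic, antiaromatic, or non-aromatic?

Antiaromatic

Check conjugation: the double-bond atoms are sp², each contributing one p electron; the selenium donates one lone pair from its p orbital — every position has a p orbital, so the cyclic π system is continuous.
Counting π electrons: 3 × 2 = 6 from the double-bond units + 2 from the Se atom = 8.
A 4n π count (8, n = 2) in a planar conjugated ring means antiaromatic.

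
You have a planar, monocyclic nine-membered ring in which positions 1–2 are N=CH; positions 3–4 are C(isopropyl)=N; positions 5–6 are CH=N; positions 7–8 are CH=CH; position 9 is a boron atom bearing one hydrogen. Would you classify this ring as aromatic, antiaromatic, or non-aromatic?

Antiaromatic

Check conjugation: each doubly-bonded ring atom is sp² with one p-orbital electron; the doubly-bonded nitrogens are pyridine-type — their lone pairs lie in the ring plane, leaving one electron in the p orbital; the boron has an empty p orbital — every position has a p orbital, so the cyclic π system is continuous.
π-electron count: 4 × 2 = 8 from the double-bond units + 0 from the BH atom = 8.
8 is a 4n count (n = 2), so the planar conjugated ring is antiaromatic.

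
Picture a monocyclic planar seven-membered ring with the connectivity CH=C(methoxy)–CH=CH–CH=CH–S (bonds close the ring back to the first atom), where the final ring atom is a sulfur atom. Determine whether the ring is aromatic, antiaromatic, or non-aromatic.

All ring atoms are sp² and supply a p orbital to the ring (the double-bond atoms are sp², each contributing one p electron; the sulfur donates one lone pair from its p orbital); the conjugation is uninterrupted.
Counting π electrons: 3 × 2 = 6 from the double-bond units + 2 from the S atom = 8.
8 = 4(2); a planar, fully conjugated 4n system is antiaromatic.

Antiaromatic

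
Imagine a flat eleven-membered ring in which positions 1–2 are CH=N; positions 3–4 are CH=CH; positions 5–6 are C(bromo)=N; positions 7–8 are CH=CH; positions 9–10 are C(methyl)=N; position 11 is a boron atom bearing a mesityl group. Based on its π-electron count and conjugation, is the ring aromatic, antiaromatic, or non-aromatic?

Every ring atom contributes a p orbital perpendicular to the ring (each doubly-bonded ring atom is sp² with one p-orbital electron; each =N– nitrogen is pyridine-type (lone pair in the sp² plane, one electron in the p orbital); the boron has an empty p orbital), so the π system is cyclic and fully conjugated.
π-electron count: 5 × 2 = 10 from the double-bond units + 0 from the B(mesityl) atom = 10.
With 10 π electrons (n = 2), the Hückel 4n+2 condition holds.

Aromatic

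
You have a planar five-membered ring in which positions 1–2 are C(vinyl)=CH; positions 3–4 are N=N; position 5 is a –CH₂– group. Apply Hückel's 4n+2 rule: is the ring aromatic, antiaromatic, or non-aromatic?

The CH2 carbon is saturated: the tetrahedral CH₂ carbon is sp³ and has no p orbital in the ring π system. Conjugation is not continuous around the ring.
Broken conjugation rules out both aromaticity and antiaromaticity.

Non-aromatic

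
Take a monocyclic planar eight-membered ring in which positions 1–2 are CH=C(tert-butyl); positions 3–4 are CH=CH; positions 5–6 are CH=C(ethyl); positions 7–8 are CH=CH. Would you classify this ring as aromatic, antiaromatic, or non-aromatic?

Every ring atom contributes a p orbital perpendicular to the ring (the double-bond atoms are sp², each contributing one p electron), so the π system is cyclic and fully conjugated.
π-electron count: 4 × 2 = 8 from the 4 double-bond units.
A 4n π count (8, n = 2) in a planar conjugated ring means antiaromatic.

Antiaromatic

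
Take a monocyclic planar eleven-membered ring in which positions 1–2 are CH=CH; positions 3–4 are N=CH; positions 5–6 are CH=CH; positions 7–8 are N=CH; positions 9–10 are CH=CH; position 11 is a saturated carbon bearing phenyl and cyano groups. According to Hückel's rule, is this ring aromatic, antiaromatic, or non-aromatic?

The C(phenyl)(cyano) position has four σ bonds — that saturated carbon is sp³ and has no p orbital in the ring π system — so the cyclic conjugation is interrupted.
Broken conjugation rules out both aromaticity and antiaromaticity.

Non-aromatic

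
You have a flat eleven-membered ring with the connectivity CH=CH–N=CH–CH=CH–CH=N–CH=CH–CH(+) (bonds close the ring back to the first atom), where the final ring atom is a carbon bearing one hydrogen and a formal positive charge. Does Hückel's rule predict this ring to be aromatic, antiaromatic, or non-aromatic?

Aromatic

All ring atoms are sp² and supply a p orbital to the ring (every atom in a ring double bond is sp² and brings one electron to the p orbital; each sp² =N– keeps its lone pair in-plane and puts one electron into the π system; the carbocation has an empty p orbital); the conjugation is uninterrupted.
Tallying contributions gives 5 × 2 = 10 from the double-bond units + 0 from the CH(+) atom = 10.
With 10 π electrons (n = 2), the Hückel 4n+2 condition holds.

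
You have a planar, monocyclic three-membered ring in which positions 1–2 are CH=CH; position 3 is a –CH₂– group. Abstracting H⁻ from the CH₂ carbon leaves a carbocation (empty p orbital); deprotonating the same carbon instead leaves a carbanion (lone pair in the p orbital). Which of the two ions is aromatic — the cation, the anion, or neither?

In either ion the ring is fully conjugated: every atom, including the new sp² carbon, supplies a p orbital.
Cation: 1 × 2 + 0 = 2 π electrons → 4(0)+2, aromatic.
Anion: 1 × 2 + 2 = 4 π electrons → 4(1), antiaromatic.

The cation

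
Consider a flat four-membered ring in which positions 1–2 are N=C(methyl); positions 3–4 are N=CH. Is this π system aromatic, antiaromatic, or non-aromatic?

Antiaromatic

The p orbitals form a continuous loop: every atom in a ring double bond is sp² and brings one electron to the p orbital; each sp² =N– keeps its lone pair in-plane and puts one electron into the π system. The ring is fully conjugated.
Adding the contributions, 2 × 2 = 4 from the 2 double-bond units.
A 4n π count (4, n = 1) in a planar conjugated ring means antiaromatic.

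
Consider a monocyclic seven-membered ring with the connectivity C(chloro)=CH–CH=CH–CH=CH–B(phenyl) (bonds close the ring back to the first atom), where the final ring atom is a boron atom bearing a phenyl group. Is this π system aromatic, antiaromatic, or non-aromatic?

All ring atoms are sp² and supply a p orbital to the ring (each doubly-bonded ring atom is sp² with one p-orbital electron; the boron has an empty p orbital); the conjugation is uninterrupted.
Tallying contributions gives 3 × 2 = 6 from the double-bond units + 0 from the B(phenyl) atom = 6.
6 = 4(1) + 2, which satisfies Hückel's 4n+2 rule.

Aromatic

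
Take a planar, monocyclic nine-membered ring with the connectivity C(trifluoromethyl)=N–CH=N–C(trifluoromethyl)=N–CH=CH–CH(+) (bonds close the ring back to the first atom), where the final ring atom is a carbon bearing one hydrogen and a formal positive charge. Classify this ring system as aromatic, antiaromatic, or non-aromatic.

Check conjugation: the double-bond atoms are sp², each contributing one p electron; the doubly-bonded nitrogens are pyridine-type — their lone pairs lie in the ring plane, leaving one electron in the p orbital; the carbocation has an empty p orbital — every position has a p orbital, so the cyclic π system is continuous.
Counting π electrons: 4 × 2 = 8 from the double-bond units + 0 from the CH(+) atom = 8.
A 4n π count (8, n = 2) in a planar conjugated ring means antiaromatic.

Antiaromatic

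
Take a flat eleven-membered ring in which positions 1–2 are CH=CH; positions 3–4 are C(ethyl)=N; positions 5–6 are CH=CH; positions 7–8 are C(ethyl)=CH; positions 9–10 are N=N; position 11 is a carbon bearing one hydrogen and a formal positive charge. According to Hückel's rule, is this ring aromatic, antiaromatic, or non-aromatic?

Aromatic

All ring atoms are sp² and supply a p orbital to the ring (every atom in a ring double bond is sp² and brings one electron to the p orbital; each sp² =N– keeps its lone pair in-plane and puts one electron into the π system; the carbocation has an empty p orbital); the conjugation is uninterrupted.
Adding the contributions, 5 × 2 = 10 from the double-bond units + 0 from the CH(+) atom = 10.
Since 10 = 4·2 + 2, the ring meets the 4n+2 criterion.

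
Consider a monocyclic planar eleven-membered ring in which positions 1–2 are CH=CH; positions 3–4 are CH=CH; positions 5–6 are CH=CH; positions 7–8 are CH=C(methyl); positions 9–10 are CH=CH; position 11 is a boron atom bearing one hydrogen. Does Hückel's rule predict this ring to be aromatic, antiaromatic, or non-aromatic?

Every ring atom contributes a p orbital perpendicular to the ring (each doubly-bonded ring atom is sp² with one p-orbital electron; the boron has an empty p orbital), so the π system is cyclic and fully conjugated.
π-electron count: 5 × 2 = 10 from the double-bond units + 0 from the BH atom = 10.
With 10 π electrons (n = 2), the Hückel 4n+2 condition holds.

Aromatic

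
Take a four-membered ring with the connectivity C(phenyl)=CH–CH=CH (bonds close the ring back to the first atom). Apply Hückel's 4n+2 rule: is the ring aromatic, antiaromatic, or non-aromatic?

Check conjugation: each doubly-bonded ring atom is sp² with one p-orbital electron — every position has a p orbital, so the cyclic π system is continuous.
Counting π electrons: 2 × 2 = 4 from the 2 double-bond units.
A 4n π count (4, n = 1) in a planar conjugated ring means antiaromatic.

Antiaromatic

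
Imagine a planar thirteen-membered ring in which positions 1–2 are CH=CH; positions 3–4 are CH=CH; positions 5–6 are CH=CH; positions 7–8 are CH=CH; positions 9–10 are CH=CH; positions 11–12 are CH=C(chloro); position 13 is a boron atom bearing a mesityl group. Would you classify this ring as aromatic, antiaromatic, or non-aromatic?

Every ring atom contributes a p orbital perpendicular to the ring (every atom in a ring double bond is sp² and brings one electron to the p orbital; the boron has an empty p orbital), so the π system is cyclic and fully conjugated.
Counting π electrons: 6 × 2 = 12 from the double-bond units + 0 from the B(mesityl) atom = 12.
12 = 4(3); a planar, fully conjugated 4n system is antiaromatic.

Antiaromatic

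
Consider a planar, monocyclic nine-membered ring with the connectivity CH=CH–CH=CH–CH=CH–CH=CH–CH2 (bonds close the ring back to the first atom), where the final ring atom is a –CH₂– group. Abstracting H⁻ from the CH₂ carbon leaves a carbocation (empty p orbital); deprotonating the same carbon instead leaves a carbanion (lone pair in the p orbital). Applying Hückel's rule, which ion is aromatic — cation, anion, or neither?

Both ions have a continuous loop of p orbitals — each ring atom is sp².
Cation: 4 × 2 + 0 = 8 π electrons → 4(2), antiaromatic.
Anion: 4 × 2 + 2 = 10 π electrons → 4(2)+2, aromatic.

The anion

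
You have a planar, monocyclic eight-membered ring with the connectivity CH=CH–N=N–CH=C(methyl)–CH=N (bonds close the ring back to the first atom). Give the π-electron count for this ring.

The p orbitals form a continuous loop: the double-bond atoms are sp², each contributing one p electron; each sp² =N– keeps its lone pair in-plane and puts one electron into the π system. The ring is fully conjugated.
π-electron count: 4 × 2 = 8 from the 4 double-bond units.

8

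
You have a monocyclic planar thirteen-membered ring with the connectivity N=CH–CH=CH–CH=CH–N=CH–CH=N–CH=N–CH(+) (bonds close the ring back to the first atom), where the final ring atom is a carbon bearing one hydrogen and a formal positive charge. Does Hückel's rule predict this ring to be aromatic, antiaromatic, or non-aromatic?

Check conjugation: each doubly-bonded ring atom is sp² with one p-orbital electron; each =N– nitrogen is pyridine-type (lone pair in the sp² plane, one electron in the p orbital); the carbocation has an empty p orbital — every position has a p orbital, so the cyclic π system is continuous.
π-electron count: 6 × 2 = 12 from the double-bond units + 0 from the CH(+) atom = 12.
A 4n π count (12, n = 3) in a planar conjugated ring means antiaromatic.

Antiaromatic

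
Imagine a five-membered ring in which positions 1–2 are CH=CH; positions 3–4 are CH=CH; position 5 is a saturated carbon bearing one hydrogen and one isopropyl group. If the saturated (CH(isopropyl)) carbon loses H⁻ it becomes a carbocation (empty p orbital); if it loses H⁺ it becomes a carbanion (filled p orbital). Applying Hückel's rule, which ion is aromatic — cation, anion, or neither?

Once that carbon is sp², every ring atom has a p orbital and both ions are fully conjugated.
Cation: 2 × 2 + 0 = 4 π electrons → 4(1), antiaromatic.
Anion: 2 × 2 + 2 = 6 π electrons → 4(1)+2, aromatic.

The anion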